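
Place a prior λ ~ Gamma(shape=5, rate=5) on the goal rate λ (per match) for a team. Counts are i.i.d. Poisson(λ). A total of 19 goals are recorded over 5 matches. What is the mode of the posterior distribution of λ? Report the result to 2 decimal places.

Σxᵢ = 19, n = 5.
Posterior ∝ λ^4e^(−5λ) · λ^19e^(−5λ) = λ^23e^(−10λ), i.e. Gamma(shape=24, rate=10).
The mode of a Gamma(a, b) with a ≥ 1 (shape–rate) is (a−1)/b = 23/10 ≈ 2.30.

λ̂_MAP = 2.30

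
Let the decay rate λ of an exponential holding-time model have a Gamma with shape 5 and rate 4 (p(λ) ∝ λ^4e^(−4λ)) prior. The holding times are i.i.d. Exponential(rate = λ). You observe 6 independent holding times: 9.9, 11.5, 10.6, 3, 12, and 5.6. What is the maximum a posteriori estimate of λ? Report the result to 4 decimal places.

λ̂_MAP = 0.1767

The Exponential(rate=λ) likelihood is ∝ λ^n e^(−λΣtᵢ). Here n = 6 and Σtᵢ = 9.9 + 11.5 + 10.6 + 3 + 12 + 5.6 = 52.6.
Posterior ∝ λ^4e^(−4λ) · λ^6e^(−52.6λ) = λ^10e^(−56.6λ), i.e. Gamma(11, 56.6).
Mode = (a−1)/b = 10/56.6 ≈ 0.1767.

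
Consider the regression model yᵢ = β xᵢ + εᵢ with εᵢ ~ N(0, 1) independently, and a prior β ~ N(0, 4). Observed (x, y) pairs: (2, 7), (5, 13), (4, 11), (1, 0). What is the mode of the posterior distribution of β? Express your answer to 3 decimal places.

β̂_MAP = 2.659

log p(β | y) = −Σ(yᵢ − βxᵢ)²/(2·1) − β²/(2·4) + const.
Setting the derivative to zero: Σxᵢ(yᵢ − βxᵢ)/1 − β/4 = 0, so β = Σxᵢyᵢ / (Σxᵢ² + σ²/τ²).
Σxᵢyᵢ = 2·7 + 5·13 + 4·11 + 1·0 = 123; Σxᵢ² = 46; σ²/τ² = 0.25.
β̂_MAP = 123 / (46 + 0.25) = 123/46.25 ≈ 2.659.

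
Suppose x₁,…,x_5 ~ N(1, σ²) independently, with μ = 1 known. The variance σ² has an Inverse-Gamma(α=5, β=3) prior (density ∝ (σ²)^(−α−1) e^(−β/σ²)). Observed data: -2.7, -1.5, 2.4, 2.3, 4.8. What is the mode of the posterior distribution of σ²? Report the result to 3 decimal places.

Sum of squared deviations about the known mean: SS = (-2.7−1)² + (-1.5−1)² + (2.4−1)² + (2.3−1)² + (4.8−1)² = 38.03.
The Normal likelihood contributes (σ²)^(−n/2) exp(−SS/(2σ²)), so the posterior is Inverse-Gamma(α + n/2, β + SS/2) = Inverse-Gamma(7.5, 22.015).
The mode of Inverse-Gamma(a, b) is b/(a+1) = 22.015/8.5 ≈ 2.590.

σ̂²_MAP = 2.590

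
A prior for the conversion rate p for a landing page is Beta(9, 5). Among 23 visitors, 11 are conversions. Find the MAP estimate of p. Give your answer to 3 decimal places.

Prior: Beta(9, 5).
Data: 11 successes in 23 trials. The binomial likelihood contributes p^11(1−p)^12, so the posterior is Beta(9+11, 5+12) = Beta(20, 17).
For Beta(a, b) with a, b > 1 the mode is (a−1)/(a+b−2) = 19/35 ≈ 0.543.

p̂_MAP = 0.543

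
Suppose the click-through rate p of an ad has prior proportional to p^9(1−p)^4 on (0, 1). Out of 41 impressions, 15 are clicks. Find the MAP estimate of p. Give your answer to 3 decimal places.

The prior density ∝ p^9(1−p)^4 is the kernel of Beta(10, 5).
Data: 15 successes in 41 trials. The binomial likelihood contributes p^15(1−p)^26, so the posterior is Beta(10+15, 5+26) = Beta(25, 31).
For Beta(a, b) with a, b > 1 the mode is (a−1)/(a+b−2) = 24/54 ≈ 0.444.

p̂_MAP = 0.444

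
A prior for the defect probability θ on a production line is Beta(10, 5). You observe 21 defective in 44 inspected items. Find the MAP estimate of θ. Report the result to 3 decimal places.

θ̂_MAP = 0.526

Prior: Beta(10, 5).
Data: 21 successes in 44 trials. The binomial likelihood contributes θ^21(1−θ)^23, so the posterior is Beta(10+21, 5+23) = Beta(31, 28).
For Beta(a, b) with a, b > 1 the mode is (a−1)/(a+b−2) = 30/57 ≈ 0.526.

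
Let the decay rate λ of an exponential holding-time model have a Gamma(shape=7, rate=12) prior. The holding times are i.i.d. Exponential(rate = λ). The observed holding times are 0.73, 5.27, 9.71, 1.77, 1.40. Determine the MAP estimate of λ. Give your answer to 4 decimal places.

λ̂_MAP = 0.3562

The Exponential(rate=λ) likelihood is ∝ λ^n e^(−λΣtᵢ). Here n = 5 and Σtᵢ = 0.73 + 5.27 + 9.71 + 1.77 + 1.40 = 18.88.
Posterior ∝ λ^6e^(−12λ) · λ^5e^(−18.88λ) = λ^11e^(−30.88λ), i.e. Gamma(12, 30.88).
Mode = (a−1)/b = 11/30.88 ≈ 0.3562.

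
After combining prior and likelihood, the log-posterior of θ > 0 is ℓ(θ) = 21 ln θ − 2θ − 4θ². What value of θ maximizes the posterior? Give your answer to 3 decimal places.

ℓ'(θ) = 21/θ − 2 − 8θ. Setting this to zero and multiplying by θ: 8θ² + 2θ − 21 = 0.
θ = (−2 + √(2² + 4·8·21)) / (2·8) = (−2 + √676) / 16 = (−2 + 26)/16 = 3/2.
ℓ''(θ) = −21/θ² − 8 < 0, confirming a maximum.

θ̂_MAP = 1.500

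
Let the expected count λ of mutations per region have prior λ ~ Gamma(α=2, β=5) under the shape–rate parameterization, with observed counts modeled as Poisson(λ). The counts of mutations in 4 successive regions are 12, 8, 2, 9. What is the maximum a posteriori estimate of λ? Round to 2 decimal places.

Σxᵢ = 12+8+2+9 = 31, with n = 4.
Posterior ∝ λe^(−5λ) · λ^31e^(−4λ) = λ^32e^(−9λ), i.e. Gamma(shape=33, rate=9).
The mode of a Gamma(a, b) with a ≥ 1 (shape–rate) is (a−1)/b = 32/9 ≈ 3.56.

λ̂_MAP = 3.56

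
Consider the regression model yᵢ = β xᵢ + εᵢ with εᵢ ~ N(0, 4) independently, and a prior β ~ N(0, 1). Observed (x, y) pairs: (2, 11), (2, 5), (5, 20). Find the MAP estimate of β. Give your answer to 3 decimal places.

log p(β | y) = −Σ(yᵢ − βxᵢ)²/(2·4) − β²/(2·1) + const.
Setting the derivative to zero: Σxᵢ(yᵢ − βxᵢ)/4 − β/1 = 0, so β = Σxᵢyᵢ / (Σxᵢ² + σ²/τ²).
Σxᵢyᵢ = 2·11 + 2·5 + 5·20 = 132; Σxᵢ² = 33; σ²/τ² = 4.
β̂_MAP = 132 / (33 + 4) = 132/37 ≈ 3.568.

β̂_MAP = 3.568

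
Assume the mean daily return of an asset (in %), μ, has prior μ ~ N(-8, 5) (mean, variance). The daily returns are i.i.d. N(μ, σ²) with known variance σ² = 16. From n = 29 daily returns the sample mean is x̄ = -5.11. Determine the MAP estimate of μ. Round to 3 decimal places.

μ̂_MAP = -5.397

n = 29, x̄ = -5.11.
For a Normal prior and Normal likelihood with known variance, the posterior is Normal; its mode equals its mean, the precision-weighted average.
Prior precision 1/σ₀² = 1/5 = 0.2; data precision n/σ² = 29/16 = 1.8125.
μ̂ = (0.2·(-8) + 1.8125·(-5.11)) / (0.2 + 1.8125) = (-10.861875)/2.0125 = -17379/3220 ≈ -5.397.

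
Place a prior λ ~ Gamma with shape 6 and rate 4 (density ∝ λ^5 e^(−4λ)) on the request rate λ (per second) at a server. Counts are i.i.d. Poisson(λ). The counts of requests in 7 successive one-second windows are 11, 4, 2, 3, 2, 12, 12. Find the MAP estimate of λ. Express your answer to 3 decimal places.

λ̂_MAP = 4.636

Σxᵢ = 11+4+2+3+2+12+12 = 46, with n = 7.
Posterior ∝ λ^5e^(−4λ) · λ^46e^(−7λ) = λ^51e^(−11λ), i.e. Gamma(shape=52, rate=11).
The mode of a Gamma(a, b) with a ≥ 1 (shape–rate) is (a−1)/b = 51/11 ≈ 4.636.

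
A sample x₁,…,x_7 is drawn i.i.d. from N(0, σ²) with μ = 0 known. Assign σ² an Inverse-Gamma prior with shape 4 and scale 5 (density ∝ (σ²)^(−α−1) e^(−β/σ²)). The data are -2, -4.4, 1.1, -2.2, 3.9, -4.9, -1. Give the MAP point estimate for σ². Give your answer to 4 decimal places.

Sum of squared deviations about the known mean: SS = (-2−0)² + (-4.4−0)² + (1.1−0)² + (-2.2−0)² + (3.9−0)² + (-4.9−0)² + (-1−0)² = 69.63.
The Normal likelihood contributes (σ²)^(−n/2) exp(−SS/(2σ²)), so the posterior is Inverse-Gamma(α + n/2, β + SS/2) = Inverse-Gamma(7.5, 39.815).
The mode of Inverse-Gamma(a, b) is b/(a+1) = 39.815/8.5 ≈ 4.6841.

σ̂²_MAP = 4.6841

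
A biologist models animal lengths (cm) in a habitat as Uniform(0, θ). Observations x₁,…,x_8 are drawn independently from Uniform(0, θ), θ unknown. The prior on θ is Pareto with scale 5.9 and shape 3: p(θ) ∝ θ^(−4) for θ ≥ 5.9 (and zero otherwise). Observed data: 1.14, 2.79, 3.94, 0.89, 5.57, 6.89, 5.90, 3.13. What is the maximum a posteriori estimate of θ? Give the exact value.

The Uniform(0, θ) likelihood is θ^(−n) for θ ≥ max(xᵢ), zero otherwise. Here max(xᵢ) = 6.89.
Posterior ∝ θ^(−4) · θ^(−8) = θ^(−12) on θ ≥ max(5.9, 6.89) = 6.89.
This density is strictly decreasing in θ, so the posterior mode lies at the lower boundary of the support.

θ̂_MAP = 6.89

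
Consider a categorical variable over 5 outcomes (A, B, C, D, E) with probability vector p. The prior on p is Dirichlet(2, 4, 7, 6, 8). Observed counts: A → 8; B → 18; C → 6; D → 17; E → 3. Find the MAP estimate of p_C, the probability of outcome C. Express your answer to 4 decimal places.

The posterior is Dirichlet(αᵢ + nᵢ) = Dirichlet(10, 22, 13, 23, 11).
For a Dirichlet(a₁,…,a_K) with all aᵢ > 1, the mode has j-th component (aⱼ − 1)/(Σaᵢ − K).
Here Σaᵢ = 79 and K = 5, so p_C = (13 − 1)/(79 − 5) = 12/74 ≈ 0.1622.

MAP estimate of p_C = 0.1622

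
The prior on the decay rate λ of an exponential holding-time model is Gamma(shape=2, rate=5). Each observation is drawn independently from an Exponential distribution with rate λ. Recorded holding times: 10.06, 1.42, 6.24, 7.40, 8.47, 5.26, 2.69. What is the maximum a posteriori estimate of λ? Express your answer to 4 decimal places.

λ̂_MAP = 0.1719

The Exponential(rate=λ) likelihood is ∝ λ^n e^(−λΣtᵢ). Here n = 7 and Σtᵢ = 10.06 + 1.42 + 6.24 + 7.40 + 8.47 + 5.26 + 2.69 = 41.54.
Posterior ∝ λe^(−5λ) · λ^7e^(−41.54λ) = λ^8e^(−46.54λ), i.e. Gamma(9, 46.54).
Mode = (a−1)/b = 8/46.54 ≈ 0.1719.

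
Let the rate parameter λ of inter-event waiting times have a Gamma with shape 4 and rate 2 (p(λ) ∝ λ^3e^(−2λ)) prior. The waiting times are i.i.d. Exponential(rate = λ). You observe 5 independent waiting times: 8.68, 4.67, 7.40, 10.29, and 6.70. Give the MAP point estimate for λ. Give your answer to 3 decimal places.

The Exponential(rate=λ) likelihood is ∝ λ^n e^(−λΣtᵢ). Here n = 5 and Σtᵢ = 8.68 + 4.67 + 7.40 + 10.29 + 6.70 = 37.74.
Posterior ∝ λ^3e^(−2λ) · λ^5e^(−37.74λ) = λ^8e^(−39.74λ), i.e. Gamma(9, 39.74).
Mode = (a−1)/b = 8/39.74 ≈ 0.201.

λ̂_MAP = 0.201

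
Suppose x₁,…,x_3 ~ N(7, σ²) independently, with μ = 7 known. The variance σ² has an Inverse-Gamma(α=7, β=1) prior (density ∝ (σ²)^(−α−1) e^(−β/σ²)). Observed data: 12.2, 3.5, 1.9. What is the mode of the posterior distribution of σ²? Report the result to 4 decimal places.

σ̂²_MAP = 3.5421

Sum of squared deviations about the known mean: SS = (12.2−7)² + (3.5−7)² + (1.9−7)² = 65.3.
The Normal likelihood contributes (σ²)^(−n/2) exp(−SS/(2σ²)), so the posterior is Inverse-Gamma(α + n/2, β + SS/2) = Inverse-Gamma(8.5, 33.65).
The mode of Inverse-Gamma(a, b) is b/(a+1) = 33.65/9.5 ≈ 3.5421.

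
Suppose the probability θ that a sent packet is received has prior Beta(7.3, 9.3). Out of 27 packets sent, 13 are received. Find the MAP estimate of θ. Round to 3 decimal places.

θ̂_MAP = 0.464

Prior: Beta(7.3, 9.3).
Data: 13 successes in 27 trials. The binomial likelihood contributes θ^13(1−θ)^14, so the posterior is Beta(7.3+13, 9.3+14) = Beta(20.3, 23.3).
For Beta(a, b) with a, b > 1 the mode is (a−1)/(a+b−2) = 19.3/41.6 ≈ 0.464.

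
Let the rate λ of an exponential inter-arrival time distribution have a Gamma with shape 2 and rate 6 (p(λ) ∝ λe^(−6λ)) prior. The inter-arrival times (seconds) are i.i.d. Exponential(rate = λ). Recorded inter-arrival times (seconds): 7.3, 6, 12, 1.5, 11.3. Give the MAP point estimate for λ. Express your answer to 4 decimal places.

The Exponential(rate=λ) likelihood is ∝ λ^n e^(−λΣtᵢ). Here n = 5 and Σtᵢ = 7.3 + 6 + 12 + 1.5 + 11.3 = 38.1.
Posterior ∝ λe^(−6λ) · λ^5e^(−38.1λ) = λ^6e^(−44.1λ), i.e. Gamma(7, 44.1).
Mode = (a−1)/b = 6/44.1 ≈ 0.1361.

λ̂_MAP = 0.1361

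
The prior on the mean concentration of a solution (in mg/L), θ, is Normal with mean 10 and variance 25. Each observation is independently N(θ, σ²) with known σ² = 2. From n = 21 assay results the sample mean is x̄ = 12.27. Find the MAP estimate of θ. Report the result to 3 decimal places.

θ̂_MAP = 12.261

n = 21, x̄ = 12.27.
For a Normal prior and Normal likelihood with known variance, the posterior is Normal; its mode equals its mean, the precision-weighted average.
Prior precision 1/σ₀² = 1/25 = 0.04; data precision n/σ² = 21/2 = 10.5.
θ̂ = (0.04·10 + 10.5·12.27) / (0.04 + 10.5) = 129.235/10.54 = 25847/2108 ≈ 12.261.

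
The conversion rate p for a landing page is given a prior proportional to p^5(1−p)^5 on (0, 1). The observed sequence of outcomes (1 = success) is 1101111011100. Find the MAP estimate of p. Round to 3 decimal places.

p̂_MAP = 0.609

The prior density ∝ p^5(1−p)^5 is the kernel of Beta(6, 6).
Data: 9 successes in 13 trials (from the sequence). The binomial likelihood contributes p^9(1−p)^4, so the posterior is Beta(6+9, 6+4) = Beta(15, 10).
For Beta(a, b) with a, b > 1 the mode is (a−1)/(a+b−2) = 14/23 ≈ 0.609.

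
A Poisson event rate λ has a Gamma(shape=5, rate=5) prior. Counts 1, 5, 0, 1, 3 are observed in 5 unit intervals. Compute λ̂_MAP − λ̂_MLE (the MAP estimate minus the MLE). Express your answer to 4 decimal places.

MAP − MLE = -0.6000

Σxᵢ = 10. Posterior is Gamma(15, 10); MAP = (15−1)/10 = 14/10 ≈ 1.40000.
MLE = x̄ = 10/5 ≈ 2.00000.
Difference = 14/10 − 10/5 = -3/5 ≈ -0.6000.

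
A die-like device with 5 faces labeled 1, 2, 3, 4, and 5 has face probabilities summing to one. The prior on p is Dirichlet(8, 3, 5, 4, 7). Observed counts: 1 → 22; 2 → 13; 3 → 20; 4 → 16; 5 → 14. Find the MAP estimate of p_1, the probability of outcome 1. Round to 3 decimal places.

MAP estimate: 0.271

The posterior is Dirichlet(αᵢ + nᵢ) = Dirichlet(30, 16, 25, 20, 21).
For a Dirichlet(a₁,…,a_K) with all aᵢ > 1, the mode has j-th component (aⱼ − 1)/(Σaᵢ − K).
Here Σaᵢ = 112 and K = 5, so p_1 = (30 − 1)/(112 − 5) = 29/107 ≈ 0.271.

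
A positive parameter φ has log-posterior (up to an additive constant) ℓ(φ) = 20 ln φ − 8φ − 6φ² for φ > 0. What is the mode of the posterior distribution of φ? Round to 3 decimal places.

φ̂_MAP = 1.000

ℓ'(φ) = 20/φ − 8 − 12φ. Setting this to zero and multiplying by φ: 12φ² + 8φ − 20 = 0.
φ = (−8 + √(8² + 4·12·20)) / (2·12) = (−8 + √1024) / 24 = (−8 + 32)/24 = 1.
ℓ''(φ) = −20/φ² − 12 < 0, confirming a maximum.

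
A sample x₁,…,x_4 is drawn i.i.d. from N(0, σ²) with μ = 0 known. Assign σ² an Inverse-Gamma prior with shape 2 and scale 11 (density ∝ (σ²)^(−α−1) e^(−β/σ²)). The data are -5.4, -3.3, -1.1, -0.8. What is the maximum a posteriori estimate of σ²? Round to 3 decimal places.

Sum of squared deviations about the known mean: SS = (-5.4−0)² + (-3.3−0)² + (-1.1−0)² + (-0.8−0)² = 41.9.
The Normal likelihood contributes (σ²)^(−n/2) exp(−SS/(2σ²)), so the posterior is Inverse-Gamma(α + n/2, β + SS/2) = Inverse-Gamma(4, 31.95).
The mode of Inverse-Gamma(a, b) is b/(a+1) = 31.95/5 ≈ 6.390.

σ̂²_MAP = 6.390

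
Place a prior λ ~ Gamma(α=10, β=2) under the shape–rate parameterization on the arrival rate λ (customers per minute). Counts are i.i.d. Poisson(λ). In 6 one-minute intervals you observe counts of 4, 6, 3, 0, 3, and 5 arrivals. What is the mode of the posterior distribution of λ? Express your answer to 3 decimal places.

Σxᵢ = 4+6+3+0+3+5 = 21, with n = 6.
Posterior ∝ λ^9e^(−2λ) · λ^21e^(−6λ) = λ^30e^(−8λ), i.e. Gamma(shape=31, rate=8).
The mode of a Gamma(a, b) with a ≥ 1 (shape–rate) is (a−1)/b = 30/8 ≈ 3.750.

λ̂_MAP = 3.750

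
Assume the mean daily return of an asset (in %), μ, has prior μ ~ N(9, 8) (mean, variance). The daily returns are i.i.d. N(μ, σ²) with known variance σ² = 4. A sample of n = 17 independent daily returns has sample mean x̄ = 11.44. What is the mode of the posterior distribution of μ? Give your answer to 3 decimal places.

n = 17, x̄ = 11.44.
For a Normal prior and Normal likelihood with known variance, the posterior is Normal; its mode equals its mean, the precision-weighted average.
Prior precision 1/σ₀² = 1/8 = 0.125; data precision n/σ² = 17/4 = 4.25.
μ̂ = (0.125·9 + 4.25·11.44) / (0.125 + 4.25) = 49.745/4.375 = 9949/875 ≈ 11.370.

μ̂_MAP = 11.370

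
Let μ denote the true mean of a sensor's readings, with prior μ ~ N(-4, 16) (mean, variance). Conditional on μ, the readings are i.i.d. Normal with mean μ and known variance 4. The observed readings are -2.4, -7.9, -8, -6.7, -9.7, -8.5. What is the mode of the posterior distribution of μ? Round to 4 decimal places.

n = 6; x̄ = ((-2.4) + (-7.9) + (-8) + (-6.7) + (-9.7) + (-8.5))/6 = -43.2/6 = -7.2.
For a Normal prior and Normal likelihood with known variance, the posterior is Normal; its mode equals its mean, the precision-weighted average.
Prior precision 1/σ₀² = 1/16 = 0.0625; data precision n/σ² = 6/4 = 1.5.
μ̂ = (0.0625·(-4) + 1.5·(-7.2)) / (0.0625 + 1.5) = (-11.05)/1.5625 = -7.0720.

μ̂_MAP = -7.0720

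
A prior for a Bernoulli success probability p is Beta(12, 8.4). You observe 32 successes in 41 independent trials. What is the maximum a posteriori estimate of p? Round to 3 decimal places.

Prior: Beta(12, 8.4).
Data: 32 successes in 41 trials. The binomial likelihood contributes p^32(1−p)^9, so the posterior is Beta(12+32, 8.4+9) = Beta(44, 17.4).
For Beta(a, b) with a, b > 1 the mode is (a−1)/(a+b−2) = 43/59.4 ≈ 0.724.

p̂_MAP = 0.724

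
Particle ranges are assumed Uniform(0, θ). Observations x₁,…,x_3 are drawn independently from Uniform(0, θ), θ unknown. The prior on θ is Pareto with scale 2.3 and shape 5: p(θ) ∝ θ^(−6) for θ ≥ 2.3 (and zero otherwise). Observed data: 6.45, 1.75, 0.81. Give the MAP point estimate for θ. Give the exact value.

θ̂_MAP = 6.45

The Uniform(0, θ) likelihood is θ^(−n) for θ ≥ max(xᵢ), zero otherwise. Here max(xᵢ) = 6.45.
Posterior ∝ θ^(−6) · θ^(−3) = θ^(−9) on θ ≥ max(2.3, 6.45) = 6.45.
This density is strictly decreasing in θ, so the posterior mode lies at the lower boundary of the support.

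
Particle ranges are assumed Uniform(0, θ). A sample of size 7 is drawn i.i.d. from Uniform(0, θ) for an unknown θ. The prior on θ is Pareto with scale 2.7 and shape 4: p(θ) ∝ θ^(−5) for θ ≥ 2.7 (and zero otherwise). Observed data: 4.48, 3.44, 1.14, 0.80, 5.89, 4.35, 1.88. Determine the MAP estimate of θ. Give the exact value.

The Uniform(0, θ) likelihood is θ^(−n) for θ ≥ max(xᵢ), zero otherwise. Here max(xᵢ) = 5.89.
Posterior ∝ θ^(−5) · θ^(−7) = θ^(−12) on θ ≥ max(2.7, 5.89) = 5.89.
This density is strictly decreasing in θ, so the posterior mode lies at the lower boundary of the support.

θ̂_MAP = 5.89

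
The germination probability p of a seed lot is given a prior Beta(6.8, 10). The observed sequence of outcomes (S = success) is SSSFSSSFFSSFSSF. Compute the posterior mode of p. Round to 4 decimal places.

Prior: Beta(6.8, 10).
Data: 10 successes in 15 trials (from the sequence). The binomial likelihood contributes p^10(1−p)^5, so the posterior is Beta(6.8+10, 10+5) = Beta(16.8, 15).
For Beta(a, b) with a, b > 1 the mode is (a−1)/(a+b−2) = 15.8/29.8 ≈ 0.5302.

p̂_MAP = 0.5302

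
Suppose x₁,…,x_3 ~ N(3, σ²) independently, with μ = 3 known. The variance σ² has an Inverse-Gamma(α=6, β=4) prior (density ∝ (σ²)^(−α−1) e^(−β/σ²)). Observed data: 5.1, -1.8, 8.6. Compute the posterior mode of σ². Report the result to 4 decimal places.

Sum of squared deviations about the known mean: SS = (5.1−3)² + (-1.8−3)² + (8.6−3)² = 58.81.
The Normal likelihood contributes (σ²)^(−n/2) exp(−SS/(2σ²)), so the posterior is Inverse-Gamma(α + n/2, β + SS/2) = Inverse-Gamma(7.5, 33.405).
The mode of Inverse-Gamma(a, b) is b/(a+1) = 33.405/8.5 ≈ 3.9300.

σ̂²_MAP = 3.9300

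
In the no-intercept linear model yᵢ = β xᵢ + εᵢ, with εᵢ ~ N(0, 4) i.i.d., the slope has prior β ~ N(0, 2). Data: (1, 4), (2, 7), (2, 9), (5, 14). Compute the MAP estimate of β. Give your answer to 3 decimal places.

log p(β | y) = −Σ(yᵢ − βxᵢ)²/(2·4) − β²/(2·2) + const.
Setting the derivative to zero: Σxᵢ(yᵢ − βxᵢ)/4 − β/2 = 0, so β = Σxᵢyᵢ / (Σxᵢ² + σ²/τ²).
Σxᵢyᵢ = 1·4 + 2·7 + 2·9 + 5·14 = 106; Σxᵢ² = 34; σ²/τ² = 2.
β̂_MAP = 106 / (34 + 2) = 106/36 ≈ 2.944.

β̂_MAP = 2.944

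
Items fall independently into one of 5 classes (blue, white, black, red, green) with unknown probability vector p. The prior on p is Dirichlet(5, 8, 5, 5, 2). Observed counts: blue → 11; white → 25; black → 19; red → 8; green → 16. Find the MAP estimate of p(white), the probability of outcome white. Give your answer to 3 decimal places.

The posterior is Dirichlet(αᵢ + nᵢ) = Dirichlet(16, 33, 24, 13, 18).
For a Dirichlet(a₁,…,a_K) with all aᵢ > 1, the mode has j-th component (aⱼ − 1)/(Σaᵢ − K).
Here Σaᵢ = 104 and K = 5, so p(white) = (33 − 1)/(104 − 5) = 32/99 ≈ 0.323.

MAP estimate of p(white) = 0.323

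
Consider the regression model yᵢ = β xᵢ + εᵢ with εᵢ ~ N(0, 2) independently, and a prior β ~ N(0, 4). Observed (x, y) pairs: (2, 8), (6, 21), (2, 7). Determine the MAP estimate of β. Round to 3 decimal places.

β̂_MAP = 3.506

log p(β | y) = −Σ(yᵢ − βxᵢ)²/(2·2) − β²/(2·4) + const.
Setting the derivative to zero: Σxᵢ(yᵢ − βxᵢ)/2 − β/4 = 0, so β = Σxᵢyᵢ / (Σxᵢ² + σ²/τ²).
Σxᵢyᵢ = 2·8 + 6·21 + 2·7 = 156; Σxᵢ² = 44; σ²/τ² = 0.5.
β̂_MAP = 156 / (44 + 0.5) = 156/44.5 ≈ 3.506.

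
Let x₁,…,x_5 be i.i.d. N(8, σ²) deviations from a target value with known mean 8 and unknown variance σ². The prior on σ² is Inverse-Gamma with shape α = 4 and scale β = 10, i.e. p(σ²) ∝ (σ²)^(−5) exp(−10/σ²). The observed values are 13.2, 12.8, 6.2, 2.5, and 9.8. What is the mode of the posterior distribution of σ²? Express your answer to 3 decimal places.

Sum of squared deviations about the known mean: SS = (13.2−8)² + (12.8−8)² + (6.2−8)² + (2.5−8)² + (9.8−8)² = 86.81.
The Normal likelihood contributes (σ²)^(−n/2) exp(−SS/(2σ²)), so the posterior is Inverse-Gamma(α + n/2, β + SS/2) = Inverse-Gamma(6.5, 53.405).
The mode of Inverse-Gamma(a, b) is b/(a+1) = 53.405/7.5 ≈ 7.121.

σ̂²_MAP = 7.121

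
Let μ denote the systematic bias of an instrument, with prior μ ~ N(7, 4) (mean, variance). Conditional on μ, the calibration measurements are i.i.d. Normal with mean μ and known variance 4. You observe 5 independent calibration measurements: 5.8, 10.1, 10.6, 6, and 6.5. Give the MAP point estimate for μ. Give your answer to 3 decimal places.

n = 5; x̄ = (5.8 + 10.1 + 10.6 + 6 + 6.5)/5 = 39/5 = 7.8.
For a Normal prior and Normal likelihood with known variance, the posterior is Normal; its mode equals its mean, the precision-weighted average.
Prior precision 1/σ₀² = 1/4 = 0.25; data precision n/σ² = 5/4 = 1.25.
μ̂ = (0.25·7 + 1.25·7.8) / (0.25 + 1.25) = 11.5/1.5 = 23/3 ≈ 7.667.

μ̂_MAP = 7.667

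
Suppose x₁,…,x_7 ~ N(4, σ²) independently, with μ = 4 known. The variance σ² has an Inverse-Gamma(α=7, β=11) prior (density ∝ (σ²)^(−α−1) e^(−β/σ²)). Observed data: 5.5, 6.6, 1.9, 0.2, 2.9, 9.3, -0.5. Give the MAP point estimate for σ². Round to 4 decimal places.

σ̂²_MAP = 4.3222

Sum of squared deviations about the known mean: SS = (5.5−4)² + (6.6−4)² + (1.9−4)² + (0.2−4)² + (2.9−4)² + (9.3−4)² + (-0.5−4)² = 77.41.
The Normal likelihood contributes (σ²)^(−n/2) exp(−SS/(2σ²)), so the posterior is Inverse-Gamma(α + n/2, β + SS/2) = Inverse-Gamma(10.5, 49.705).
The mode of Inverse-Gamma(a, b) is b/(a+1) = 49.705/11.5 ≈ 4.3222.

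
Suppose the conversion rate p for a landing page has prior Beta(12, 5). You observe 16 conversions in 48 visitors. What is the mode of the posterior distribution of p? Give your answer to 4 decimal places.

Prior: Beta(12, 5).
Data: 16 successes in 48 trials. The binomial likelihood contributes p^16(1−p)^32, so the posterior is Beta(12+16, 5+32) = Beta(28, 37).
For Beta(a, b) with a, b > 1 the mode is (a−1)/(a+b−2) = 27/63 ≈ 0.4286.

p̂_MAP = 0.4286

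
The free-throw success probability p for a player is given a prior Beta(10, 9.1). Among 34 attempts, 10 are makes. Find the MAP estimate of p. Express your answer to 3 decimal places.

Prior: Beta(10, 9.1).
Data: 10 successes in 34 trials. The binomial likelihood contributes p^10(1−p)^24, so the posterior is Beta(10+10, 9.1+24) = Beta(20, 33.1).
For Beta(a, b) with a, b > 1 the mode is (a−1)/(a+b−2) = 19/51.1 ≈ 0.372.

p̂_MAP = 0.372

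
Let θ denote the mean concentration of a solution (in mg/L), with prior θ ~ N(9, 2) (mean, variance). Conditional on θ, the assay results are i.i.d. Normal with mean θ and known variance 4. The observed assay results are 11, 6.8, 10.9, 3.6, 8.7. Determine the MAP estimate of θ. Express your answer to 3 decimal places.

n = 5; x̄ = (11 + 6.8 + 10.9 + 3.6 + 8.7)/5 = 41/5 = 8.2.
For a Normal prior and Normal likelihood with known variance, the posterior is Normal; its mode equals its mean, the precision-weighted average.
Prior precision 1/σ₀² = 1/2 = 0.5; data precision n/σ² = 5/4 = 1.25.
θ̂ = (0.5·9 + 1.25·8.2) / (0.5 + 1.25) = 14.75/1.75 = 59/7 ≈ 8.429.

θ̂_MAP = 8.429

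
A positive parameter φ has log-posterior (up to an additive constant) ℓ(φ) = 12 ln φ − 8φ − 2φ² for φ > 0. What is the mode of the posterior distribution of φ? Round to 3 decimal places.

φ̂_MAP = 1.000

ℓ'(φ) = 12/φ − 8 − 4φ. Setting this to zero and multiplying by φ: 4φ² + 8φ − 12 = 0.
φ = (−8 + √(8² + 4·4·12)) / (2·4) = (−8 + √256) / 8 = (−8 + 16)/8 = 1.
ℓ''(φ) = −12/φ² − 4 < 0, confirming a maximum.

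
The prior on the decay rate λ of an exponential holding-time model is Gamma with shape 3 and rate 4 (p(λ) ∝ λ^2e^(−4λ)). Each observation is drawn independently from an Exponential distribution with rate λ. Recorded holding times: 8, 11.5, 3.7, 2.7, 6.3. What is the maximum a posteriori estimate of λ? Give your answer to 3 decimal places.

The Exponential(rate=λ) likelihood is ∝ λ^n e^(−λΣtᵢ). Here n = 5 and Σtᵢ = 8 + 11.5 + 3.7 + 2.7 + 6.3 = 32.2.
Posterior ∝ λ^2e^(−4λ) · λ^5e^(−32.2λ) = λ^7e^(−36.2λ), i.e. Gamma(8, 36.2).
Mode = (a−1)/b = 7/36.2 ≈ 0.193.

λ̂_MAP = 0.193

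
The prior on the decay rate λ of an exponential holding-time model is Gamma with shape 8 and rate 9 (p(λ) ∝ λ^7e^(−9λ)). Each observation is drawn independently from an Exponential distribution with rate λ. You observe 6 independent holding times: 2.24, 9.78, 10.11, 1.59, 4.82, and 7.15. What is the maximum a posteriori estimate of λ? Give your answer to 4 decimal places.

λ̂_MAP = 0.2909

The Exponential(rate=λ) likelihood is ∝ λ^n e^(−λΣtᵢ). Here n = 6 and Σtᵢ = 2.24 + 9.78 + 10.11 + 1.59 + 4.82 + 7.15 = 35.69.
Posterior ∝ λ^7e^(−9λ) · λ^6e^(−35.69λ) = λ^13e^(−44.69λ), i.e. Gamma(14, 44.69).
Mode = (a−1)/b = 13/44.69 ≈ 0.2909.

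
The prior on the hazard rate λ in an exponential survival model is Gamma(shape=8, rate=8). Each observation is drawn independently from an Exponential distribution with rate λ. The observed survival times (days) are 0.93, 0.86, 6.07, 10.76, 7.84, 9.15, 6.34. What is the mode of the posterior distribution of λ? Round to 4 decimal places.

λ̂_MAP = 0.2803

The Exponential(rate=λ) likelihood is ∝ λ^n e^(−λΣtᵢ). Here n = 7 and Σtᵢ = 0.93 + 0.86 + 6.07 + 10.76 + 7.84 + 9.15 + 6.34 = 41.95.
Posterior ∝ λ^7e^(−8λ) · λ^7e^(−41.95λ) = λ^14e^(−49.95λ), i.e. Gamma(15, 49.95).
Mode = (a−1)/b = 14/49.95 ≈ 0.2803.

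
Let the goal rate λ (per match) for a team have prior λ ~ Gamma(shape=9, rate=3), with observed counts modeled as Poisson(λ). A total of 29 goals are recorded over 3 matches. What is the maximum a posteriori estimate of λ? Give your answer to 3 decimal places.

λ̂_MAP = 6.167

Σxᵢ = 29, n = 3.
Posterior ∝ λ^8e^(−3λ) · λ^29e^(−3λ) = λ^37e^(−6λ), i.e. Gamma(shape=38, rate=6).
The mode of a Gamma(a, b) with a ≥ 1 (shape–rate) is (a−1)/b = 37/6 ≈ 6.167.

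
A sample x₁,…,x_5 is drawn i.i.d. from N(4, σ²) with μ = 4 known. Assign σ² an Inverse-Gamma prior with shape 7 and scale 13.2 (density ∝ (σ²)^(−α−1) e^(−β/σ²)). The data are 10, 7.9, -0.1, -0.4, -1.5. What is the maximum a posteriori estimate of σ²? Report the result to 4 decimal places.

σ̂²_MAP = 6.8586

Sum of squared deviations about the known mean: SS = (10−4)² + (7.9−4)² + (-0.1−4)² + (-0.4−4)² + (-1.5−4)² = 117.63.
The Normal likelihood contributes (σ²)^(−n/2) exp(−SS/(2σ²)), so the posterior is Inverse-Gamma(α + n/2, β + SS/2) = Inverse-Gamma(9.5, 72.015).
The mode of Inverse-Gamma(a, b) is b/(a+1) = 72.015/10.5 ≈ 6.8586.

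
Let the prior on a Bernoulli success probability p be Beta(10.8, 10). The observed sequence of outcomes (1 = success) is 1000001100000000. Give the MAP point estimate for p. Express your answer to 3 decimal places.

Prior: Beta(10.8, 10).
Data: 3 successes in 16 trials (from the sequence). The binomial likelihood contributes p^3(1−p)^13, so the posterior is Beta(10.8+3, 10+13) = Beta(13.8, 23).
For Beta(a, b) with a, b > 1 the mode is (a−1)/(a+b−2) = 12.8/34.8 ≈ 0.368.

p̂_MAP = 0.368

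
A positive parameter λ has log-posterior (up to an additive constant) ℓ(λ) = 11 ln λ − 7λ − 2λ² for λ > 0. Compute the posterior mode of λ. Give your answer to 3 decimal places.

λ̂_MAP = 1.000

ℓ'(λ) = 11/λ − 7 − 4λ. Setting this to zero and multiplying by λ: 4λ² + 7λ − 11 = 0.
λ = (−7 + √(7² + 4·4·11)) / (2·4) = (−7 + √225) / 8 = (−7 + 15)/8 = 1.
ℓ''(λ) = −11/λ² − 4 < 0, confirming a maximum.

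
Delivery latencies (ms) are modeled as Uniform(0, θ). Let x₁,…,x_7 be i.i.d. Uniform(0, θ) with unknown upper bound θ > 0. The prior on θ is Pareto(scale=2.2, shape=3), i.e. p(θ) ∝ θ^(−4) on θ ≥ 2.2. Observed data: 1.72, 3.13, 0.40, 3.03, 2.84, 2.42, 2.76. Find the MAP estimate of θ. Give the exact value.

θ̂_MAP = 3.13

The Uniform(0, θ) likelihood is θ^(−n) for θ ≥ max(xᵢ), zero otherwise. Here max(xᵢ) = 3.13.
Posterior ∝ θ^(−4) · θ^(−7) = θ^(−11) on θ ≥ max(2.2, 3.13) = 3.13.
This density is strictly decreasing in θ, so the posterior mode lies at the lower boundary of the support.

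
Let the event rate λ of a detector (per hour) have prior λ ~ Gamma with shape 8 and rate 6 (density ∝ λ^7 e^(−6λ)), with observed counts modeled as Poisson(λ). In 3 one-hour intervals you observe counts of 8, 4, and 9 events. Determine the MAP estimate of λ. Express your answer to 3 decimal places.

Σxᵢ = 8+4+9 = 21, with n = 3.
Posterior ∝ λ^7e^(−6λ) · λ^21e^(−3λ) = λ^28e^(−9λ), i.e. Gamma(shape=29, rate=9).
The mode of a Gamma(a, b) with a ≥ 1 (shape–rate) is (a−1)/b = 28/9 ≈ 3.111.

λ̂_MAP = 3.111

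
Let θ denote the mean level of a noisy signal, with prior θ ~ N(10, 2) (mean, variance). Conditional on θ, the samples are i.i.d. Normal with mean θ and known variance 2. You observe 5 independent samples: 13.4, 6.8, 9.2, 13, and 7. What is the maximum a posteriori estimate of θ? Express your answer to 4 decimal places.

θ̂_MAP = 9.9000

n = 5; x̄ = (13.4 + 6.8 + 9.2 + 13 + 7)/5 = 49.4/5 = 9.88.
For a Normal prior and Normal likelihood with known variance, the posterior is Normal; its mode equals its mean, the precision-weighted average.
Prior precision 1/σ₀² = 1/2 = 0.5; data precision n/σ² = 5/2 = 2.5.
θ̂ = (0.5·10 + 2.5·9.88) / (0.5 + 2.5) = 29.7/3 = 9.9000.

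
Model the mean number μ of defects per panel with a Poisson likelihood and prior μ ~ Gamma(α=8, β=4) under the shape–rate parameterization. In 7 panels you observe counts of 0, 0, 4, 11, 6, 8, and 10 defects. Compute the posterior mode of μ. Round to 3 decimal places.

μ̂_MAP = 4.182

Σxᵢ = 0+0+4+11+6+8+10 = 39, with n = 7.
Posterior ∝ μ^7e^(−4μ) · μ^39e^(−7μ) = μ^46e^(−11μ), i.e. Gamma(shape=47, rate=11).
The mode of a Gamma(a, b) with a ≥ 1 (shape–rate) is (a−1)/b = 46/11 ≈ 4.182.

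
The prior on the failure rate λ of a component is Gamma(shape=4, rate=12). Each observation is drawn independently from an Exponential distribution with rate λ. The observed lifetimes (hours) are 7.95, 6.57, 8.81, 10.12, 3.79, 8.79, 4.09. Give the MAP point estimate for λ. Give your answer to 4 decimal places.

λ̂_MAP = 0.1610

The Exponential(rate=λ) likelihood is ∝ λ^n e^(−λΣtᵢ). Here n = 7 and Σtᵢ = 7.95 + 6.57 + 8.81 + 10.12 + 3.79 + 8.79 + 4.09 = 50.12.
Posterior ∝ λ^3e^(−12λ) · λ^7e^(−50.12λ) = λ^10e^(−62.12λ), i.e. Gamma(11, 62.12).
Mode = (a−1)/b = 10/62.12 ≈ 0.1610.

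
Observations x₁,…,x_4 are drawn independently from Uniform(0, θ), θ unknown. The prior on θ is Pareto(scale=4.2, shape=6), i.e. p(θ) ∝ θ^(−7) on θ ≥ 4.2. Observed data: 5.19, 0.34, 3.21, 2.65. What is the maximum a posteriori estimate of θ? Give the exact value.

The Uniform(0, θ) likelihood is θ^(−n) for θ ≥ max(xᵢ), zero otherwise. Here max(xᵢ) = 5.19.
Posterior ∝ θ^(−7) · θ^(−4) = θ^(−11) on θ ≥ max(4.2, 5.19) = 5.19.
This density is strictly decreasing in θ, so the posterior mode lies at the lower boundary of the support.

θ̂_MAP = 5.19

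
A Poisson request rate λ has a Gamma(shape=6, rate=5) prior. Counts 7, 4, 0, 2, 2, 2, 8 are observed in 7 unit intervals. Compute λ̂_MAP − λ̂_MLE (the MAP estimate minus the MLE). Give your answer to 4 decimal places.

Σxᵢ = 25. Posterior is Gamma(31, 12); MAP = (31−1)/12 = 30/12 ≈ 2.50000.
MLE = x̄ = 25/7 ≈ 3.57143.
Difference = 30/12 − 25/7 = -15/14 ≈ -1.0714.

MAP − MLE = -1.0714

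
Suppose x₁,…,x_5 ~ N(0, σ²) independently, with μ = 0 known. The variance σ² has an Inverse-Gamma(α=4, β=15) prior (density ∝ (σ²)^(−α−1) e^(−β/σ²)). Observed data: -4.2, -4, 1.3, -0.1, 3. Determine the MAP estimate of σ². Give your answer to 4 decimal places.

Sum of squared deviations about the known mean: SS = (-4.2−0)² + (-4−0)² + (1.3−0)² + (-0.1−0)² + (3−0)² = 44.34.
The Normal likelihood contributes (σ²)^(−n/2) exp(−SS/(2σ²)), so the posterior is Inverse-Gamma(α + n/2, β + SS/2) = Inverse-Gamma(6.5, 37.17).
The mode of Inverse-Gamma(a, b) is b/(a+1) = 37.17/7.5 ≈ 4.9560.

σ̂²_MAP = 4.9560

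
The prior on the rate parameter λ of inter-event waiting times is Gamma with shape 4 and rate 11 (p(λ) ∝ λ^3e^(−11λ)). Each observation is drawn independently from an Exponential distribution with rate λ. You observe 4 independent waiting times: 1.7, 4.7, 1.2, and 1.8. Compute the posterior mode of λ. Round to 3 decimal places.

λ̂_MAP = 0.343

The Exponential(rate=λ) likelihood is ∝ λ^n e^(−λΣtᵢ). Here n = 4 and Σtᵢ = 1.7 + 4.7 + 1.2 + 1.8 = 9.4.
Posterior ∝ λ^3e^(−11λ) · λ^4e^(−9.4λ) = λ^7e^(−20.4λ), i.e. Gamma(8, 20.4).
Mode = (a−1)/b = 7/20.4 ≈ 0.343.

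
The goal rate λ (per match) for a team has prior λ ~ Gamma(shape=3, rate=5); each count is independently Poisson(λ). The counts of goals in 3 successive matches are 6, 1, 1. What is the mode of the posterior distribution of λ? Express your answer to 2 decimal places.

Σxᵢ = 6+1+1 = 8, with n = 3.
Posterior ∝ λ^2e^(−5λ) · λ^8e^(−3λ) = λ^10e^(−8λ), i.e. Gamma(shape=11, rate=8).
The mode of a Gamma(a, b) with a ≥ 1 (shape–rate) is (a−1)/b = 10/8 ≈ 1.25.

λ̂_MAP = 1.25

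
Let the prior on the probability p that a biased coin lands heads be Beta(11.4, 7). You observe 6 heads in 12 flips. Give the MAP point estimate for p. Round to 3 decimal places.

p̂_MAP = 0.577

Prior: Beta(11.4, 7).
Data: 6 successes in 12 trials. The binomial likelihood contributes p^6(1−p)^6, so the posterior is Beta(11.4+6, 7+6) = Beta(17.4, 13).
For Beta(a, b) with a, b > 1 the mode is (a−1)/(a+b−2) = 16.4/28.4 ≈ 0.577.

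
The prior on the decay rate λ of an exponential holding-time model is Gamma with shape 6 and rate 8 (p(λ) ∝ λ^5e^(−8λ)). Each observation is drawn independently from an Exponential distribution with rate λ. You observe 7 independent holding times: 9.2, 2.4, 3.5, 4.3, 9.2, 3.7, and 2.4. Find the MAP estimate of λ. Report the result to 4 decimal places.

λ̂_MAP = 0.2810

The Exponential(rate=λ) likelihood is ∝ λ^n e^(−λΣtᵢ). Here n = 7 and Σtᵢ = 9.2 + 2.4 + 3.5 + 4.3 + 9.2 + 3.7 + 2.4 = 34.7.
Posterior ∝ λ^5e^(−8λ) · λ^7e^(−34.7λ) = λ^12e^(−42.7λ), i.e. Gamma(13, 42.7).
Mode = (a−1)/b = 12/42.7 ≈ 0.2810.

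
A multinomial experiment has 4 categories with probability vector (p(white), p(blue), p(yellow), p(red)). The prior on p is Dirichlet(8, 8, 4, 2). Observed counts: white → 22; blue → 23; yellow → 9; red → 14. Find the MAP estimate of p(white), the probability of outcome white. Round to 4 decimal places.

The posterior is Dirichlet(αᵢ + nᵢ) = Dirichlet(30, 31, 13, 16).
For a Dirichlet(a₁,…,a_K) with all aᵢ > 1, the mode has j-th component (aⱼ − 1)/(Σaᵢ − K).
Here Σaᵢ = 90 and K = 4, so p(white) = (30 − 1)/(90 − 4) = 29/86 ≈ 0.3372.

MAP estimate of p(white) = 0.3372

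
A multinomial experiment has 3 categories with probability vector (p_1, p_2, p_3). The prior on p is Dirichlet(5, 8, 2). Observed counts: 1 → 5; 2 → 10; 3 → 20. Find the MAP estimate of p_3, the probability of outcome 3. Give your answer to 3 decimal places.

The posterior is Dirichlet(αᵢ + nᵢ) = Dirichlet(10, 18, 22).
For a Dirichlet(a₁,…,a_K) with all aᵢ > 1, the mode has j-th component (aⱼ − 1)/(Σaᵢ − K).
Here Σaᵢ = 50 and K = 3, so p_3 = (22 − 1)/(50 − 3) = 21/47 ≈ 0.447.

MAP estimate: 0.447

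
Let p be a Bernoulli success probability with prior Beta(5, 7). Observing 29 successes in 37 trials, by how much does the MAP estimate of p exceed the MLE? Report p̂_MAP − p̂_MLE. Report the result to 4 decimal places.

Posterior is Beta(34, 15); MAP = (34−1)/(49−2) = 33/47 ≈ 0.70213.
MLE ignores the prior: p̂_MLE = k/n = 29/37 ≈ 0.78378.
Difference = 33/47 − 29/37 = -142/1739 ≈ -0.0817.

MAP − MLE = -0.0817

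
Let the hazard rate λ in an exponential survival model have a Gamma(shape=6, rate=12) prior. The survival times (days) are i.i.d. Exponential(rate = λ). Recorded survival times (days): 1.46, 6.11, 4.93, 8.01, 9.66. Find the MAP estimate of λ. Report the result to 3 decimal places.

The Exponential(rate=λ) likelihood is ∝ λ^n e^(−λΣtᵢ). Here n = 5 and Σtᵢ = 1.46 + 6.11 + 4.93 + 8.01 + 9.66 = 30.17.
Posterior ∝ λ^5e^(−12λ) · λ^5e^(−30.17λ) = λ^10e^(−42.17λ), i.e. Gamma(11, 42.17).
Mode = (a−1)/b = 10/42.17 ≈ 0.237.

λ̂_MAP = 0.237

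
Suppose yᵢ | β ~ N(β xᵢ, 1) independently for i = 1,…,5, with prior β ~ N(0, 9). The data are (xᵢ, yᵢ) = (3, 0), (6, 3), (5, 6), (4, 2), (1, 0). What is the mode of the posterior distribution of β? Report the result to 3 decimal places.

log p(β | y) = −Σ(yᵢ − βxᵢ)²/(2·1) − β²/(2·9) + const.
Setting the derivative to zero: Σxᵢ(yᵢ − βxᵢ)/1 − β/9 = 0, so β = Σxᵢyᵢ / (Σxᵢ² + σ²/τ²).
Σxᵢyᵢ = 3·0 + 6·3 + 5·6 + 4·2 + 1·0 = 56; Σxᵢ² = 87; σ²/τ² = 1/9.
β̂_MAP = 56 / (87 + 1/9) = 56/(784/9) = 9/14 ≈ 0.643.

β̂_MAP = 0.643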